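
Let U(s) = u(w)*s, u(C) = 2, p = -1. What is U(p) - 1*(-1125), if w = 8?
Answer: 1123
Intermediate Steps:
U(s) = 2*s
U(p) - 1*(-1125) = 2*(-1) - 1*(-1125) = -2 + 1125 = 1123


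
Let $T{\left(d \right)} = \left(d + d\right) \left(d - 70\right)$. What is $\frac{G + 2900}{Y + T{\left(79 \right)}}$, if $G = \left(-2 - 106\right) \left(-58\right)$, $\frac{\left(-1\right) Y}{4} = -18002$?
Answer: $\frac{4582}{36715} \approx 0.1248$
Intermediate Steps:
$Y = 72008$ ($Y = \left(-4\right) \left(-18002\right) = 72008$)
$T{\left(d \right)} = 2 d \left(-70 + d\right)$
$G = 6264$ ($G = \left(-108\right) \left(-58\right) = 6264$)
$\frac{G + 2900}{Y + T{\left(79 \right)}} = \frac{6264 + 2900}{72008 + 2 \cdot 79 \left(-70 + 79\right)} = \frac{9164}{72008 + 2 \cdot 79 \cdot 9} = \frac{9164}{72008 + 1422} = \frac{9164}{73430} = 9164 \cdot \frac{1}{73430} = \frac{4582}{36715}$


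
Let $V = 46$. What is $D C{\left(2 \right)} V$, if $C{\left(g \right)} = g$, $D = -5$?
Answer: $-460$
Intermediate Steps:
$D C{\left(2 \right)} V = \left(-5\right) 2 \cdot 46 = \left(-10\right) 46 = -460$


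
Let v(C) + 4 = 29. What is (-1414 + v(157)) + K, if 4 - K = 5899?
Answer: -7284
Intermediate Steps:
K = -5895 (K = 4 - 1*5899 = 4 - 5899 = -5895)
v(C) = 25 (v(C) = -4 + 29 = 25)
(-1414 + v(157)) + K = (-1414 + 25) - 5895 = -1389 - 5895 = -7284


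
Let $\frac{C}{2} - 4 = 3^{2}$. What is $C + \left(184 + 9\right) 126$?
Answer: $24344$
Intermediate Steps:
$C = 26$ ($C = 8 + 2 \cdot 3^{2} = 8 + 2 \cdot 9 = 8 + 18 = 26$)
$C + \left(184 + 9\right) 126 = 26 + \left(184 + 9\right) 126 = 26 + 193 \cdot 126 = 26 + 24318 = 24344$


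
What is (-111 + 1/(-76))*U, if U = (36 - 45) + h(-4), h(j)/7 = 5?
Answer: -109681/38 ≈ -2886.3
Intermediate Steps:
h(j) = 35 (h(j) = 7*5 = 35)
U = 26 (U = (36 - 45) + 35 = -9 + 35 = 26)
(-111 + 1/(-76))*U = (-111 + 1/(-76))*26 = (-111 - 1/76)*26 = -8437/76*26 = -109681/38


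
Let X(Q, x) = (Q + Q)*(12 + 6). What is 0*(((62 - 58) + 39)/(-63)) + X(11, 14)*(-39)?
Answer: -15444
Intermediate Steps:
X(Q, x) = 36*Q (X(Q, x) = (2*Q)*18 = 36*Q)
0*(((62 - 58) + 39)/(-63)) + X(11, 14)*(-39) = 0*(((62 - 58) + 39)/(-63)) + (36*11)*(-39) = 0*((4 + 39)*(-1/63)) + 396*(-39) = 0*(43*(-1/63)) - 15444 = 0*(-43/63) - 15444 = 0 - 15444 = -15444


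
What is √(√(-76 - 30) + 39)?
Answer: √(39 + I*√106) ≈ 6.2983 + 0.81734*I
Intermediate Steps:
√(√(-76 - 30) + 39) = √(√(-106) + 39) = √(I*√106 + 39) = √(39 + I*√106)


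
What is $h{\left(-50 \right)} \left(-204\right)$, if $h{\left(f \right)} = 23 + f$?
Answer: $5508$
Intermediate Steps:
$h{\left(-50 \right)} \left(-204\right) = \left(23 - 50\right) \left(-204\right) = \left(-27\right) \left(-204\right) = 5508$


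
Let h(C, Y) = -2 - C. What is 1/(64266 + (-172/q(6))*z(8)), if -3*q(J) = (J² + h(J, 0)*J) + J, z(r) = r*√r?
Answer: 32133/2063166002 + 344*√2/1031583001 ≈ 1.6046e-5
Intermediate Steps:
z(r) = r^(3/2)
q(J) = -J/3 - J²/3 - J*(-2 - J)/3 (q(J) = -((J² + (-2 - J)*J) + J)/3 = -((J² + J*(-2 - J)) + J)/3 = -(J + J² + J*(-2 - J))/3 = -J/3 - J²/3 - J*(-2 - J)/3)
1/(64266 + (-172/q(6))*z(8)) = 1/(64266 + (-172/((⅓)*6))*8^(3/2)) = 1/(64266 + (-172/2)*(16*√2)) = 1/(64266 + (-172*½)*(16*√2)) = 1/(64266 - 1376*√2)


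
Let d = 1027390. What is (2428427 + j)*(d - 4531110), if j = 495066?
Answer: -10243100893960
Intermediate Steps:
(2428427 + j)*(d - 4531110) = (2428427 + 495066)*(1027390 - 4531110) = 2923493*(-3503720) = -10243100893960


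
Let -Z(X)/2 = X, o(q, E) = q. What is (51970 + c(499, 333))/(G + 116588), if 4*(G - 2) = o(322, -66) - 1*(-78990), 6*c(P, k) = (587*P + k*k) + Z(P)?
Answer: 59552/68209 ≈ 0.87308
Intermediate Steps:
Z(X) = -2*X
c(P, k) = k**2/6 + 195*P/2 (c(P, k) = ((587*P + k*k) - 2*P)/6 = ((587*P + k**2) - 2*P)/6 = ((k**2 + 587*P) - 2*P)/6 = (k**2 + 585*P)/6 = k**2/6 + 195*P/2)
G = 19830 (G = 2 + (322 - 1*(-78990))/4 = 2 + (322 + 78990)/4 = 2 + (1/4)*79312 = 2 + 19828 = 19830)
(51970 + c(499, 333))/(G + 116588) = (51970 + ((1/6)*333**2 + (195/2)*499))/(19830 + 116588) = (51970 + ((1/6)*110889 + 97305/2))/136418 = (51970 + (36963/2 + 97305/2))*(1/136418) = (51970 + 67134)*(1/136418) = 119104*(1/136418) = 59552/68209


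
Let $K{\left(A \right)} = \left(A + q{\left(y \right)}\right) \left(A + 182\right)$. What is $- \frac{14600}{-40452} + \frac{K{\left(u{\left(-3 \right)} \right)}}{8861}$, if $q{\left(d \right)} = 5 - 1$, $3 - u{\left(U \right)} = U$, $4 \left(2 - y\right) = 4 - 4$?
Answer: $\frac{51355090}{89611293} \approx 0.57309$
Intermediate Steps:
$y = 2$ ($y = 2 - \frac{4 - 4}{4} = 2 - 0 = 2 + 0 = 2$)
$u{\left(U \right)} = 3 - U$
$q{\left(d \right)} = 4$ ($q{\left(d \right)} = 5 - 1 = 4$)
$K{\left(A \right)} = \left(4 + A\right) \left(182 + A\right)$ ($K{\left(A \right)} = \left(A + 4\right) \left(A + 182\right) = \left(4 + A\right) \left(182 + A\right)$)
$- \frac{14600}{-40452} + \frac{K{\left(u{\left(-3 \right)} \right)}}{8861} = - \frac{14600}{-40452} + \frac{728 + \left(3 - -3\right)^{2} + 186 \left(3 - -3\right)}{8861} = \left(-14600\right) \left(- \frac{1}{40452}\right) + \left(728 + \left(3 + 3\right)^{2} + 186 \left(3 + 3\right)\right) \frac{1}{8861} = \frac{3650}{10113} + \left(728 + 6^{2} + 186 \cdot 6\right) \frac{1}{8861} = \frac{3650}{10113} + \left(728 + 36 + 1116\right) \frac{1}{8861} = \frac{3650}{10113} + 1880 \cdot \frac{1}{8861} = \frac{3650}{10113} + \frac{1880}{8861} = \frac{51355090}{89611293}$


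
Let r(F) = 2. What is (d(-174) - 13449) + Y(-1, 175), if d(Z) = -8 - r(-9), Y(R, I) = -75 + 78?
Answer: -13456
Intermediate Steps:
Y(R, I) = 3
d(Z) = -10 (d(Z) = -8 - 1*2 = -8 - 2 = -10)
(d(-174) - 13449) + Y(-1, 175) = (-10 - 13449) + 3 = -13459 + 3 = -13456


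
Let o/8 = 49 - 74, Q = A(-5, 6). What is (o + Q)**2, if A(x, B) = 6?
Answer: 37636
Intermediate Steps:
Q = 6
o = -200 (o = 8*(49 - 74) = 8*(-25) = -200)
(o + Q)**2 = (-200 + 6)**2 = (-194)**2 = 37636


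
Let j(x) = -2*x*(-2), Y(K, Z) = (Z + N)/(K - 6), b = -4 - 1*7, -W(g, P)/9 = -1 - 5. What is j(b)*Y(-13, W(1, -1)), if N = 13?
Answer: 2948/19 ≈ 155.16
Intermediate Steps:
W(g, P) = 54 (W(g, P) = -9*(-1 - 5) = -9*(-6) = 54)
b = -11 (b = -4 - 7 = -11)
Y(K, Z) = (13 + Z)/(-6 + K) (Y(K, Z) = (Z + 13)/(K - 6) = (13 + Z)/(-6 + K))
j(x) = 4*x
j(b)*Y(-13, W(1, -1)) = (4*(-11))*((13 + 54)/(-6 - 13)) = -44*67/(-19) = -(-44)*67/19 = -44*(-67/19) = 2948/19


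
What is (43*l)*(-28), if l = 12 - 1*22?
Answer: 12040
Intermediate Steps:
l = -10 (l = 12 - 22 = -10)
(43*l)*(-28) = (43*(-10))*(-28) = -430*(-28) = 12040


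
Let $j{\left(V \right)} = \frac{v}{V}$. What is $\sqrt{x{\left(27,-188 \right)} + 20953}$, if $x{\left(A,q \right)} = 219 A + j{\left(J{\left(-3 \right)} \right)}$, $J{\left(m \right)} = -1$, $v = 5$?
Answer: $\sqrt{26861} \approx 163.89$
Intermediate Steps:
$j{\left(V \right)} = \frac{5}{V}$
$x{\left(A,q \right)} = -5 + 219 A$ ($x{\left(A,q \right)} = 219 A + \frac{5}{-1} = 219 A + 5 \left(-1\right) = 219 A - 5 = -5 + 219 A$)
$\sqrt{x{\left(27,-188 \right)} + 20953} = \sqrt{\left(-5 + 219 \cdot 27\right) + 20953} = \sqrt{\left(-5 + 5913\right) + 20953} = \sqrt{5908 + 20953} = \sqrt{26861}$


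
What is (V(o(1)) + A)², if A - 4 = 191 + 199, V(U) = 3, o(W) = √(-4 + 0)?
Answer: 157609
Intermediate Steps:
o(W) = 2*I (o(W) = √(-4) = 2*I)
A = 394 (A = 4 + (191 + 199) = 4 + 390 = 394)
(V(o(1)) + A)² = (3 + 394)² = 397² = 157609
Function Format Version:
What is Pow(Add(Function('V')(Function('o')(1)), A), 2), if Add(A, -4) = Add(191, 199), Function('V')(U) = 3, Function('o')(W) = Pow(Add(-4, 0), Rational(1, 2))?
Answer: 157609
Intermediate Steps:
Function('o')(W) = Mul(2, I) (Function('o')(W) = Pow(-4, Rational(1, 2)) = Mul(2, I))
A = 394 (A = Add(4, Add(191, 199)) = Add(4, 390) = 394)
Pow(Add(Function('V')(Function('o')(1)), A), 2) = Pow(Add(3, 394), 2) = Pow(397, 2) = 157609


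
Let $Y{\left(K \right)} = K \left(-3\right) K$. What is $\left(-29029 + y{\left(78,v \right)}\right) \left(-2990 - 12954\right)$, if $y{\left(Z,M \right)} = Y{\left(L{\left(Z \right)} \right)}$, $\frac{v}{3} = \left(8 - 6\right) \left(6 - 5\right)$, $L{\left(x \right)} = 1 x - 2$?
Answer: $739116008$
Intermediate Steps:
$L{\left(x \right)} = -2 + x$ ($L{\left(x \right)} = x - 2 = -2 + x$)
$Y{\left(K \right)} = - 3 K^{2}$ ($Y{\left(K \right)} = - 3 K K = - 3 K^{2}$)
$v = 6$ ($v = 3 \left(8 - 6\right) \left(6 - 5\right) = 3 \cdot 2 \left(6 - 5\right) = 3 \cdot 2 \cdot 1 = 3 \cdot 2 = 6$)
$y{\left(Z,M \right)} = - 3 \left(-2 + Z\right)^{2}$
$\left(-29029 + y{\left(78,v \right)}\right) \left(-2990 - 12954\right) = \left(-29029 - 3 \left(-2 + 78\right)^{2}\right) \left(-2990 - 12954\right) = \left(-29029 - 3 \cdot 76^{2}\right) \left(-15944\right) = \left(-29029 - 17328\right) \left(-15944\right) = \left(-46357\right) \left(-15944\right) = 739116008$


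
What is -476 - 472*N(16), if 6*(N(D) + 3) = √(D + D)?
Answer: 940 - 944*√2/3 ≈ 494.99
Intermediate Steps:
N(D) = -3 + √2*√D/6 (N(D) = -3 + √(D + D)/6 = -3 + √(2*D)/6 = -3 + (√2*√D)/6 = -3 + √2*√D/6)
-476 - 472*N(16) = -476 - 472*(-3 + √2*√16/6) = -476 - 472*(-3 + (⅙)*√2*4) = -476 - 472*(-3 + 2*√2/3) = -476 + (1416 - 944*√2/3) = 940 - 944*√2/3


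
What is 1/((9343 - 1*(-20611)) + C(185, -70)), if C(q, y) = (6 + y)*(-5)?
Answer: 1/30274 ≈ 3.3032e-5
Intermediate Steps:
C(q, y) = -30 - 5*y
1/((9343 - 1*(-20611)) + C(185, -70)) = 1/((9343 - 1*(-20611)) + (-30 - 5*(-70))) = 1/((9343 + 20611) + (-30 + 350)) = 1/(29954 + 320) = 1/30274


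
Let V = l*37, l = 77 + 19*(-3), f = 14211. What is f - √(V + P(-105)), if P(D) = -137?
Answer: 14211 - 3*√67 ≈ 14186.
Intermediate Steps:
l = 20 (l = 77 - 57 = 20)
V = 740 (V = 20*37 = 740)
f - √(V + P(-105)) = 14211 - √(740 - 137) = 14211 - √603 = 14211 - 3*√67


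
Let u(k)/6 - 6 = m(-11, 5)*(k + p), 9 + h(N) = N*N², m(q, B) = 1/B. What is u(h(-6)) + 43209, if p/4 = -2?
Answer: 214827/5 ≈ 42965.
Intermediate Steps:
p = -8 (p = 4*(-2) = -8)
h(N) = -9 + N³ (h(N) = -9 + N*N² = -9 + N³)
u(k) = 132/5 + 6*k/5 (u(k) = 36 + 6*((k - 8)/5) = 36 + 6*((-8 + k)/5) = 36 + 6*(-8/5 + k/5) = 36 + (-48/5 + 6*k/5) = 132/5 + 6*k/5)
u(h(-6)) + 43209 = (132/5 + 6*(-9 + (-6)³)/5) + 43209 = (132/5 + 6*(-9 - 216)/5) + 43209 = (132/5 + (6/5)*(-225)) + 43209 = (132/5 - 270) + 43209 = -1218/5 + 43209 = 214827/5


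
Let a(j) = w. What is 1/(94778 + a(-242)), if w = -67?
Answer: 1/94711 ≈ 1.0558e-5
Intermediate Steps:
a(j) = -67
1/(94778 + a(-242)) = 1/(94778 - 67) = 1/94711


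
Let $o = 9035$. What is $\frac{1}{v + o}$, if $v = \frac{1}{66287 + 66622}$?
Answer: $\frac{132909}{1200832816} \approx 0.00011068$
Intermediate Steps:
$v = \frac{1}{132909} \approx 7.5239 \cdot 10^{-6}$
$\frac{1}{v + o} = \frac{1}{\frac{1}{132909} + 9035} = \frac{1}{\frac{1200832816}{132909}} = \frac{132909}{1200832816}$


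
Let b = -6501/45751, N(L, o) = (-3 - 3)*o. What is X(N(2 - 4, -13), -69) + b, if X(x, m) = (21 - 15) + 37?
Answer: 1960792/45751 ≈ 42.858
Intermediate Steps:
N(L, o) = -6*o
b = -6501/45751 (b = -6501*1/45751 = -6501/45751 ≈ -0.14210)
X(x, m) = 43 (X(x, m) = 6 + 37 = 43)
X(N(2 - 4, -13), -69) + b = 43 - 6501/45751 = 1960792/45751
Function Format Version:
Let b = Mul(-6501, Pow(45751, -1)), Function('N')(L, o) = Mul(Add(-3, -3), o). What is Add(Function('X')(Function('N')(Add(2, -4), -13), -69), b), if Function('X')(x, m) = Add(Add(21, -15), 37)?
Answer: Rational(1960792, 45751) ≈ 42.858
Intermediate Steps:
Function('N')(L, o) = Mul(-6, o)
b = Rational(-6501, 45751) (b = Mul(-6501, Rational(1, 45751)) = Rational(-6501, 45751) ≈ -0.14210)
Function('X')(x, m) = 43 (Function('X')(x, m) = Add(6, 37) = 43)
Add(Function('X')(Function('N')(Add(2, -4), -13), -69), b) = Add(43, Rational(-6501, 45751)) = Rational(1960792, 45751)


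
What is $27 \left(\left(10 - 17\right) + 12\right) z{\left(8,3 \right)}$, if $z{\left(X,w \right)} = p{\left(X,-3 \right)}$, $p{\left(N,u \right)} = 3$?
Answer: $405$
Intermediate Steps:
$z{\left(X,w \right)} = 3$
$27 \left(\left(10 - 17\right) + 12\right) z{\left(8,3 \right)} = 27 \left(\left(10 - 17\right) + 12\right) 3 = 27 \left(-7 + 12\right) 3 = 27 \cdot 5 \cdot 3 = 135 \cdot 3 = 405$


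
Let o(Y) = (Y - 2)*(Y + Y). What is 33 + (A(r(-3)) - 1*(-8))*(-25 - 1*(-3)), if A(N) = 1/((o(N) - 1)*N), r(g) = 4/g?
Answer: -20009/142 ≈ -140.91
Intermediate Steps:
o(Y) = 2*Y*(-2 + Y) (o(Y) = (-2 + Y)*(2*Y) = 2*Y*(-2 + Y))
A(N) = 1/(N*(-1 + 2*N*(-2 + N))) (A(N) = 1/((2*N*(-2 + N) - 1)*N) = 1/((-1 + 2*N*(-2 + N))*N) = 1/(N*(-1 + 2*N*(-2 + N))))
33 + (A(r(-3)) - 1*(-8))*(-25 - 1*(-3)) = 33 + (1/(((4/(-3)))*(-1 + 2*(4/(-3))*(-2 + 4/(-3)))) - 1*(-8))*(-25 - 1*(-3)) = 33 + (1/(((4*(-⅓)))*(-1 + 2*(4*(-⅓))*(-2 + 4*(-⅓)))) + 8)*(-25 + 3) = 33 + (1/((-4/3)*(-1 + 2*(-4/3)*(-2 - 4/3))) + 8)*(-22) = 33 + (-3/(4*(-1 + 2*(-4/3)*(-10/3))) + 8)*(-22) = 33 + (-3/(4*(-1 + 80/9)) + 8)*(-22) = 33 + (-3/(4*71/9) + 8)*(-22) = 33 + (-¾*9/71 + 8)*(-22) = 33 + (-27/284 + 8)*(-22) = 33 + (2245/284)*(-22) = 33 - 24695/142 = -20009/142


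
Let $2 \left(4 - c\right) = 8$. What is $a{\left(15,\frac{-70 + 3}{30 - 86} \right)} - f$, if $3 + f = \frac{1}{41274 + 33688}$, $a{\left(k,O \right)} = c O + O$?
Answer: $\frac{8808007}{2098936} \approx 4.1964$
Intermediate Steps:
$c = 0$ ($c = 4 - 4 = 0$)
$a{\left(k,O \right)} = O$ ($a{\left(k,O \right)} = 0 O + O = 0 + O = O$)
$f = - \frac{224885}{74962}$ ($f = -3 + \frac{1}{41274 + 33688} = -3 + \frac{1}{74962} = - \frac{224885}{74962} \approx -3.0$)
$a{\left(15,\frac{-70 + 3}{30 - 86} \right)} - f = \frac{-70 + 3}{30 - 86} - - \frac{224885}{74962} = - \frac{67}{-56} + \frac{224885}{74962} = \left(-67\right) \left(- \frac{1}{56}\right) + \frac{224885}{74962} = \frac{67}{56} + \frac{224885}{74962} = \frac{8808007}{2098936}$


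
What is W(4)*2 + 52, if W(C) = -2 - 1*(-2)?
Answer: 52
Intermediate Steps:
W(C) = 0 (W(C) = -2 + 2 = 0)
W(4)*2 + 52 = 0*2 + 52 = 0 + 52 = 52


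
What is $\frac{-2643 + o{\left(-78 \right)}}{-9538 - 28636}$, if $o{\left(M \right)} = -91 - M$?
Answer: $\frac{1328}{19087} \approx 0.069576$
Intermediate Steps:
$\frac{-2643 + o{\left(-78 \right)}}{-9538 - 28636} = \frac{-2643 - 13}{-9538 - 28636} = \frac{-2643 + \left(-91 + 78\right)}{-38174} = \left(-2643 - 13\right) \left(- \frac{1}{38174}\right) = \left(-2656\right) \left(- \frac{1}{38174}\right) = \frac{1328}{19087}$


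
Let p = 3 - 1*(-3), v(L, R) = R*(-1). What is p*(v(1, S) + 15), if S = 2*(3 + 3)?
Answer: 18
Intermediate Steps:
S = 12 (S = 2*6 = 12)
v(L, R) = -R
p = 6 (p = 3 + 3 = 6)
p*(v(1, S) + 15) = 6*(-1*12 + 15) = 6*(-12 + 15) = 6*3 = 18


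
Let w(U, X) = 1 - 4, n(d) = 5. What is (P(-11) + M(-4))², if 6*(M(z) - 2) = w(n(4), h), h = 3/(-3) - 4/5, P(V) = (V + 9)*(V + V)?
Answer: 8281/4 ≈ 2070.3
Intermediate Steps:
P(V) = 2*V*(9 + V) (P(V) = (9 + V)*(2*V) = 2*V*(9 + V))
h = -9/5 (h = 3*(-⅓) - 4*⅕ = -1 - ⅘ = -9/5 ≈ -1.8000)
w(U, X) = -3
M(z) = 3/2 (M(z) = 2 + (⅙)*(-3) = 2 - ½ = 3/2)
(P(-11) + M(-4))² = (2*(-11)*(9 - 11) + 3/2)² = (2*(-11)*(-2) + 3/2)² = (44 + 3/2)² = (91/2)² = 8281/4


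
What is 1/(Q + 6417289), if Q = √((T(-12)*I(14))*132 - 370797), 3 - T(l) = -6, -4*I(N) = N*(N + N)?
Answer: 6417289/41181598596742 - I*√487221/41181598596742 ≈ 1.5583e-7 - 1.695e-11*I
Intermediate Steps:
I(N) = -N²/2 (I(N) = -N*(N + N)/4 = -N*2*N/4 = -N²/2)
T(l) = 9 (T(l) = 3 - 1*(-6) = 3 + 6 = 9)
Q = I*√487221 (Q = √((9*(-½*14²))*132 - 370797) = √((9*(-½*196))*132 - 370797) = √((9*(-98))*132 - 370797) = √(-882*132 - 370797) = √(-116424 - 370797) = √(-487221) = I*√487221 ≈ 698.01*I)
1/(Q + 6417289) = 1/(I*√487221 + 6417289) = 1/(6417289 + I*√487221)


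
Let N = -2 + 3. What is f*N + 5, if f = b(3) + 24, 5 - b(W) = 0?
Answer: 34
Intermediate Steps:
b(W) = 5 (b(W) = 5 - 1*0 = 5 + 0 = 5)
N = 1
f = 29 (f = 5 + 24 = 29)
f*N + 5 = 29*1 + 5 = 29 + 5 = 34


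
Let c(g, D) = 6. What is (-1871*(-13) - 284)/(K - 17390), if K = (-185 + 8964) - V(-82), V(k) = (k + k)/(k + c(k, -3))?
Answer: -152247/54550 ≈ -2.7910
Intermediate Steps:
V(k) = 2*k/(6 + k) (V(k) = (k + k)/(k + 6) = (2*k)/(6 + k) = 2*k/(6 + k))
K = 166760/19 (K = (-185 + 8964) - 2*(-82)/(6 - 82) = 8779 - 2*(-82)/(-76) = 8779 - 2*(-82)*(-1)/76 = 8779 - 1*41/19 = 8779 - 41/19 = 166760/19 ≈ 8776.8)
(-1871*(-13) - 284)/(K - 17390) = (-1871*(-13) - 284)/(166760/19 - 17390) = (24323 - 284)/(-163650/19) = 24039*(-19/163650) = -152247/54550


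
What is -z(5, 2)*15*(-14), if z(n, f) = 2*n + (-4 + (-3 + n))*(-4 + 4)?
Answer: 2100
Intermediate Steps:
z(n, f) = 2*n (z(n, f) = 2*n + (-7 + n)*0 = 2*n + 0 = 2*n)
-z(5, 2)*15*(-14) = -(2*5)*15*(-14) = -10*15*(-14) = -150*(-14) = -1*(-2100) = 2100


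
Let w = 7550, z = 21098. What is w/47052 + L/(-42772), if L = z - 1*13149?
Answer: -12771937/503127036 ≈ -0.025385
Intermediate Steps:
L = 7949 (L = 21098 - 1*13149 = 21098 - 13149 = 7949)
w/47052 + L/(-42772) = 7550/47052 + 7949/(-42772) = 7550*(1/47052) + 7949*(-1/42772) = 3775/23526 - 7949/42772 = -12771937/503127036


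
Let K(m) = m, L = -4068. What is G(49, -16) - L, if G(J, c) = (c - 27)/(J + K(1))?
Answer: 203357/50 ≈ 4067.1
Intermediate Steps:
G(J, c) = (-27 + c)/(1 + J) (G(J, c) = (c - 27)/(J + 1) = (-27 + c)/(1 + J))
G(49, -16) - L = (-27 - 16)/(1 + 49) - 1*(-4068) = -43/50 + 4068 = 203357/50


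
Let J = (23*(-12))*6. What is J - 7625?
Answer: -9281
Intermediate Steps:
J = -1656 (J = -276*6 = -1656)
J - 7625 = -1656 - 7625 = -9281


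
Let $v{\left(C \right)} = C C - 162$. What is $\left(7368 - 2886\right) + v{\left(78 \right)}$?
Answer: $10404$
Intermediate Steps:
$v{\left(C \right)} = -162 + C^{2}$ ($v{\left(C \right)} = C^{2} - 162 = -162 + C^{2}$)
$\left(7368 - 2886\right) + v{\left(78 \right)} = \left(7368 - 2886\right) - \left(162 - 78^{2}\right) = 4482 + \left(-162 + 6084\right) = 4482 + 5922 = 10404$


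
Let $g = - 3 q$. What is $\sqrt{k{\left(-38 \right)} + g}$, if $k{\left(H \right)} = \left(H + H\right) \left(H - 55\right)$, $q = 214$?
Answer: $3 \sqrt{714} \approx 80.162$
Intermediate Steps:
$k{\left(H \right)} = 2 H \left(-55 + H\right)$
$g = -642$ ($g = \left(-3\right) 214 = -642$)
$\sqrt{k{\left(-38 \right)} + g} = \sqrt{2 \left(-38\right) \left(-55 - 38\right) - 642} = \sqrt{2 \left(-38\right) \left(-93\right) - 642} = \sqrt{7068 - 642} = \sqrt{6426} = 3 \sqrt{714}$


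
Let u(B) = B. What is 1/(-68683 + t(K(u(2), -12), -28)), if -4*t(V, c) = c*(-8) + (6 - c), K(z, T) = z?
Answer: -2/137495 ≈ -1.4546e-5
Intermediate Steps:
t(V, c) = -3/2 + 9*c/4 (t(V, c) = -(c*(-8) + (6 - c))/4 = -(-8*c + (6 - c))/4 = -(6 - 9*c)/4 = -3/2 + 9*c/4)
1/(-68683 + t(K(u(2), -12), -28)) = 1/(-68683 + (-3/2 + (9/4)*(-28))) = 1/(-68683 + (-3/2 - 63)) = 1/(-68683 - 129/2) = 1/(-137495/2) = -2/137495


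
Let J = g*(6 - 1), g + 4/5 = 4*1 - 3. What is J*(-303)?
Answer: -303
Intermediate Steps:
g = 1/5 (g = -4/5 + (4*1 - 3) = -4/5 + (4 - 3) = -4/5 + 1 = 1/5 ≈ 0.20000)
J = 1 (J = (6 - 1)/5 = (1/5)*5 = 1)
J*(-303) = 1*(-303) = -303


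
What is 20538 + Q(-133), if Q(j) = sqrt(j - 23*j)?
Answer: 20538 + sqrt(2926) ≈ 20592.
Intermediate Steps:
Q(j) = sqrt(22)*sqrt(-j) (Q(j) = sqrt(-22*j) = sqrt(22)*sqrt(-j))
20538 + Q(-133) = 20538 + sqrt(22)*sqrt(-1*(-133)) = 20538 + sqrt(22)*sqrt(133) = 20538 + sqrt(2926)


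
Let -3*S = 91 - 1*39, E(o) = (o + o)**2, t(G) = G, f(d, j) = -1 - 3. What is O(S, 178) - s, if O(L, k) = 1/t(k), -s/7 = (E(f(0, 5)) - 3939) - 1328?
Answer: -6482937/178 ≈ -36421.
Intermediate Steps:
f(d, j) = -4
E(o) = 4*o**2 (E(o) = (2*o)**2 = 4*o**2)
S = -52/3 (S = -(91 - 1*39)/3 = -(91 - 39)/3 = -1/3*52 = -52/3 ≈ -17.333)
s = 36421 (s = -7*((4*(-4)**2 - 3939) - 1328) = -7*((4*16 - 3939) - 1328) = -7*((64 - 3939) - 1328) = -7*(-3875 - 1328) = -7*(-5203) = 36421)
O(L, k) = 1/k
O(S, 178) - s = 1/178 - 1*36421 = 1/178 - 36421 = -6482937/178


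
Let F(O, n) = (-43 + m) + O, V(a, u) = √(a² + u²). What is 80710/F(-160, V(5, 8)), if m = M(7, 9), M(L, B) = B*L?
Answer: -1153/2 ≈ -576.50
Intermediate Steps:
m = 63 (m = 9*7 = 63)
F(O, n) = 20 + O (F(O, n) = (-43 + 63) + O = 20 + O)
80710/F(-160, V(5, 8)) = 80710/(20 - 160) = 80710/(-140) = 80710*(-1/140) = -1153/2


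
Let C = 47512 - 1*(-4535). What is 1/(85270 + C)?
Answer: 1/137317 ≈ 7.2824e-6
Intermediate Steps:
C = 52047 (C = 47512 + 4535 = 52047)
1/(85270 + C) = 1/(85270 + 52047) = 1/137317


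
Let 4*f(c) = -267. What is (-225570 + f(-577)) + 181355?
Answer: -177127/4 ≈ -44282.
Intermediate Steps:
f(c) = -267/4 (f(c) = (¼)*(-267) = -267/4)
(-225570 + f(-577)) + 181355 = (-225570 - 267/4) + 181355 = -902547/4 + 181355 = -177127/4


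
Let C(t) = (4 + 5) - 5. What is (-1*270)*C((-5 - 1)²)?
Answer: -1080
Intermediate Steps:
C(t) = 4 (C(t) = 9 - 5 = 4)
(-1*270)*C((-5 - 1)²) = -1*270*4 = -270*4 = -1080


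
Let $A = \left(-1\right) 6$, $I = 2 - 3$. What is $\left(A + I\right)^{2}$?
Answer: $49$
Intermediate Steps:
$I = -1$
$A = -6$
$\left(A + I\right)^{2} = \left(-6 - 1\right)^{2} = \left(-7\right)^{2} = 49$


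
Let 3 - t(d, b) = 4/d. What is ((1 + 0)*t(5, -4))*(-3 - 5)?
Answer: -88/5 ≈ -17.600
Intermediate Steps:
t(d, b) = 3 - 4/d
((1 + 0)*t(5, -4))*(-3 - 5) = ((1 + 0)*(3 - 4/5))*(-3 - 5) = (1*(3 - 4*⅕))*(-8) = (1*(3 - ⅘))*(-8) = (1*(11/5))*(-8) = (11/5)*(-8) = -88/5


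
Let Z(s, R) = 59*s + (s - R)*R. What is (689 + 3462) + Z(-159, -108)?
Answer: 278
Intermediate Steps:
Z(s, R) = 59*s + R*(s - R)
(689 + 3462) + Z(-159, -108) = (689 + 3462) + (-1*(-108)**2 + 59*(-159) - 108*(-159)) = 4151 + (-1*11664 - 9381 + 17172) = 4151 + (-11664 - 9381 + 17172) = 4151 - 3873 = 278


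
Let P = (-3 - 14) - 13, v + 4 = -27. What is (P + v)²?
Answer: 3721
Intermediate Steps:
v = -31 (v = -4 - 27 = -31)
P = -30 (P = -17 - 13 = -30)
(P + v)² = (-30 - 31)² = (-61)² = 3721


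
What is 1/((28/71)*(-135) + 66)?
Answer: 71/906 ≈ 0.078366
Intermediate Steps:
1/((28/71)*(-135) + 66) = 1/(-3780/71 + 66) = 1/(906/71) = 71/906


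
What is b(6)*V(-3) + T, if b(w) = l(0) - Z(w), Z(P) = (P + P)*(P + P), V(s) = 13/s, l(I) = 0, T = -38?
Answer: 586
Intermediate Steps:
Z(P) = 4*P² (Z(P) = (2*P)*(2*P) = 4*P²)
b(w) = -4*w² (b(w) = 0 - 4*w² = -4*w²)
b(6)*V(-3) + T = (-4*6²)*(13/(-3)) - 38 = (-4*36)*(13*(-⅓)) - 38 = -144*(-13/3) - 38 = 624 - 38 = 586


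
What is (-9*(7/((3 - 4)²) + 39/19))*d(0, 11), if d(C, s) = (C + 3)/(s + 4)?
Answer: -1548/95 ≈ -16.295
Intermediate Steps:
d(C, s) = (3 + C)/(4 + s)
(-9*(7/((3 - 4)²) + 39/19))*d(0, 11) = (-9*(7/((3 - 4)²) + 39/19))*((3 + 0)/(4 + 11)) = (-9*(7/((-1)²) + 39*(1/19)))*(3/15) = (-9*(7/1 + 39/19))*((1/15)*3) = -9*(7*1 + 39/19)*(⅕) = -9*(7 + 39/19)*(⅕) = -9*172/19*(⅕) = -1548/19*⅕ = -1548/95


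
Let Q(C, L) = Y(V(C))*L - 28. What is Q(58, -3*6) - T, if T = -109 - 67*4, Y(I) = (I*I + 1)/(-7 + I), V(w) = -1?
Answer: 707/2 ≈ 353.50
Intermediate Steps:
Y(I) = (1 + I²)/(-7 + I) (Y(I) = (I² + 1)/(-7 + I) = (1 + I²)/(-7 + I))
T = -377 (T = -109 - 268 = -377)
Q(C, L) = -28 - L/4 (Q(C, L) = ((1 + (-1)²)/(-7 - 1))*L - 28 = ((1 + 1)/(-8))*L - 28 = (-⅛*2)*L - 28 = -L/4 - 28 = -28 - L/4)
Q(58, -3*6) - T = (-28 - (-3)*6/4) - 1*(-377) = (-28 - ¼*(-18)) + 377 = (-28 + 9/2) + 377 = -47/2 + 377 = 707/2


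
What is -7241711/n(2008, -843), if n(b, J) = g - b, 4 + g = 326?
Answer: 7241711/1686 ≈ 4295.2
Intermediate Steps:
g = 322 (g = -4 + 326 = 322)
n(b, J) = 322 - b
-7241711/n(2008, -843) = -7241711/(322 - 1*2008) = -7241711/(322 - 2008) = -7241711/(-1686) = -7241711*(-1/1686) = 7241711/1686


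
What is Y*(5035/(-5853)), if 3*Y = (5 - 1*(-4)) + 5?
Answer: -70490/17559 ≈ -4.0145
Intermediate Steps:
Y = 14/3 (Y = ((5 - 1*(-4)) + 5)/3 = ((5 + 4) + 5)/3 = (9 + 5)/3 = (1/3)*14 = 14/3 ≈ 4.6667)
Y*(5035/(-5853)) = 14*(5035/(-5853))/3 = 14*(5035*(-1/5853))/3 = (14/3)*(-5035/5853) = -70490/17559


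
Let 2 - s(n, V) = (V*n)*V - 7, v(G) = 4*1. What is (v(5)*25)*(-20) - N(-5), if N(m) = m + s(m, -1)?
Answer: -2009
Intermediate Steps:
v(G) = 4
s(n, V) = 9 - n*V**2 (s(n, V) = 2 - ((V*n)*V - 7) = 2 - (n*V**2 - 7) = 2 - (-7 + n*V**2) = 2 + (7 - n*V**2) = 9 - n*V**2)
N(m) = 9 (N(m) = m + (9 - 1*m*(-1)**2) = m + (9 - 1*m*1) = m + (9 - m) = 9)
(v(5)*25)*(-20) - N(-5) = (4*25)*(-20) - 1*9 = 100*(-20) - 9 = -2000 - 9 = -2009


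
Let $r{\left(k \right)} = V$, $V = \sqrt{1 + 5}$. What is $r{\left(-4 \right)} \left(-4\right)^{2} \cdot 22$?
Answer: $352 \sqrt{6} \approx 862.22$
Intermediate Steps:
$V = \sqrt{6} \approx 2.4495$
$r{\left(k \right)} = \sqrt{6}$
$r{\left(-4 \right)} \left(-4\right)^{2} \cdot 22 = \sqrt{6} \left(-4\right)^{2} \cdot 22 = \sqrt{6} \cdot 16 \cdot 22 = 16 \sqrt{6} \cdot 22 = 352 \sqrt{6}$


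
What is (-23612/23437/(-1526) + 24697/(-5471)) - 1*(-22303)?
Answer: 2181567520554522/97834780001 ≈ 22299.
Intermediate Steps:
(-23612/23437/(-1526) + 24697/(-5471)) - 1*(-22303) = (-23612*1/23437*(-1/1526) + 24697*(-1/5471)) + 22303 = (-23612/23437*(-1/1526) - 24697/5471) + 22303 = (11806/17882431 - 24697/5471) + 22303 = -441577807781/97834780001 + 22303 = 2181567520554522/97834780001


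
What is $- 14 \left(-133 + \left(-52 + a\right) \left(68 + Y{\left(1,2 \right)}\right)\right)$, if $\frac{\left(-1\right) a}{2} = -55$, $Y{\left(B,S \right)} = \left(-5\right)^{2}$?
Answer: $-73654$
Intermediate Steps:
$Y{\left(B,S \right)} = 25$
$a = 110$ ($a = \left(-2\right) \left(-55\right) = 110$)
$- 14 \left(-133 + \left(-52 + a\right) \left(68 + Y{\left(1,2 \right)}\right)\right) = - 14 \left(-133 + \left(-52 + 110\right) \left(68 + 25\right)\right) = - 14 \left(-133 + 58 \cdot 93\right) = - 14 \left(-133 + 5394\right) = \left(-14\right) 5261 = -73654$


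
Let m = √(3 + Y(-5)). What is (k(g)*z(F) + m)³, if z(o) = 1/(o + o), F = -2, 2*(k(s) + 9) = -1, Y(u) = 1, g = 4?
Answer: 42875/512 ≈ 83.740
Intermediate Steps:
k(s) = -19/2 (k(s) = -9 + (½)*(-1) = -9 - ½ = -19/2)
m = 2 (m = √(3 + 1) = √4 = 2)
z(o) = 1/(2*o)
(k(g)*z(F) + m)³ = (-19/(4*(-2)) + 2)³ = (-19*(-1)/(4*2) + 2)³ = (-19/2*(-¼) + 2)³ = (19/8 + 2)³ = (35/8)³ = 42875/512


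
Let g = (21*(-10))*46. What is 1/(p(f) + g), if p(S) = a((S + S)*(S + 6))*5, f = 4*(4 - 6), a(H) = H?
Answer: -1/9500 ≈ -0.00010526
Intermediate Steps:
f = -8 (f = 4*(-2) = -8)
g = -9660 (g = -210*46 = -9660)
p(S) = 10*S*(6 + S) (p(S) = ((S + S)*(S + 6))*5 = ((2*S)*(6 + S))*5 = (2*S*(6 + S))*5 = 10*S*(6 + S))
1/(p(f) + g) = 1/(10*(-8)*(6 - 8) - 9660) = 1/(10*(-8)*(-2) - 9660) = 1/(160 - 9660) = 1/(-9500) = -1/9500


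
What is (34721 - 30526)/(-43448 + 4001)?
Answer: -4195/39447 ≈ -0.10635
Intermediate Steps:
(34721 - 30526)/(-43448 + 4001) = 4195/(-39447) = 4195*(-1/39447) = -4195/39447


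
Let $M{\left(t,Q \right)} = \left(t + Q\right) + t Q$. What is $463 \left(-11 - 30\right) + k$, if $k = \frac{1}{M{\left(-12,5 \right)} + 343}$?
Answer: $- \frac{5239307}{276} \approx -18983.0$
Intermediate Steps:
$M{\left(t,Q \right)} = Q + t + Q t$ ($M{\left(t,Q \right)} = \left(Q + t\right) + Q t = Q + t + Q t$)
$k = \frac{1}{276}$ ($k = \frac{1}{\left(5 - 12 + 5 \left(-12\right)\right) + 343} = \frac{1}{\left(5 - 12 - 60\right) + 343} = \frac{1}{-67 + 343} = \frac{1}{276} \approx 0.0036232$)
$463 \left(-11 - 30\right) + k = 463 \left(-11 - 30\right) + \frac{1}{276} = 463 \left(-41\right) + \frac{1}{276} = -18983 + \frac{1}{276} = - \frac{5239307}{276}$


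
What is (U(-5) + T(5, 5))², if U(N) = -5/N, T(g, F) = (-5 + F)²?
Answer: 1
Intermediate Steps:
(U(-5) + T(5, 5))² = (-5/(-5) + (-5 + 5)²)² = (-5*(-⅕) + 0²)² = (1 + 0)² = 1² = 1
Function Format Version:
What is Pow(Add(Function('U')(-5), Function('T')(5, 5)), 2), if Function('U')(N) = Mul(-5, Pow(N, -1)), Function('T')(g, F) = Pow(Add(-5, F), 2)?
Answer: 1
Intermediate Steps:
Pow(Add(Function('U')(-5), Function('T')(5, 5)), 2) = Pow(Add(Mul(-5, Pow(-5, -1)), Pow(Add(-5, 5), 2)), 2) = Pow(Add(Mul(-5, Rational(-1, 5)), Pow(0, 2)), 2) = Pow(Add(1, 0), 2) = Pow(1, 2) = 1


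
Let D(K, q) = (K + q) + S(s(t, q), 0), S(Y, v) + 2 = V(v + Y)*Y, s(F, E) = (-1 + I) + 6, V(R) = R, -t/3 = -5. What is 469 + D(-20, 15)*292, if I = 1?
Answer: 8937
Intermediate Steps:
t = 15 (t = -3*(-5) = 15)
s(F, E) = 6 (s(F, E) = (-1 + 1) + 6 = 0 + 6 = 6)
S(Y, v) = -2 + Y*(Y + v) (S(Y, v) = -2 + (v + Y)*Y = -2 + (Y + v)*Y = -2 + Y*(Y + v))
D(K, q) = 34 + K + q (D(K, q) = (K + q) + (-2 + 6*(6 + 0)) = (K + q) + (-2 + 6*6) = (K + q) + (-2 + 36) = (K + q) + 34 = 34 + K + q)
469 + D(-20, 15)*292 = 469 + (34 - 20 + 15)*292 = 469 + 29*292 = 469 + 8468 = 8937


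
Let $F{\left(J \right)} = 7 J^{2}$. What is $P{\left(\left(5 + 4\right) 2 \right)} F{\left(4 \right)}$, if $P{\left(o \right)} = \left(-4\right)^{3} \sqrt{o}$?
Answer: $- 21504 \sqrt{2} \approx -30411.0$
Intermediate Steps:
$P{\left(o \right)} = - 64 \sqrt{o}$
$P{\left(\left(5 + 4\right) 2 \right)} F{\left(4 \right)} = - 64 \sqrt{\left(5 + 4\right) 2} \cdot 7 \cdot 4^{2} = - 64 \sqrt{9 \cdot 2} \cdot 7 \cdot 16 = - 64 \sqrt{18} \cdot 112 = - 64 \cdot 3 \sqrt{2} \cdot 112 = - 192 \sqrt{2} \cdot 112 = - 21504 \sqrt{2}$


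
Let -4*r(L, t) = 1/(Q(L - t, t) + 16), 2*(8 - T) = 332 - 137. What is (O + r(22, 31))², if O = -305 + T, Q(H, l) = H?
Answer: 122036209/784 ≈ 1.5566e+5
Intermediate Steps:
T = -179/2 (T = 8 - (332 - 137)/2 = 8 - ½*195 = 8 - 195/2 = -179/2 ≈ -89.500)
r(L, t) = -1/(4*(16 + L - t)) (r(L, t) = -1/(4*((L - t) + 16)) = -1/(4*(16 + L - t)))
O = -789/2 (O = -305 - 179/2 = -789/2 ≈ -394.50)
(O + r(22, 31))² = (-789/2 + 1/(4*(-16 + 31 - 1*22)))² = (-789/2 + 1/(4*(-16 + 31 - 22)))² = (-789/2 + (¼)/(-7))² = (-789/2 + (¼)*(-⅐))² = (-789/2 - 1/28)² = (-11047/28)² = 122036209/784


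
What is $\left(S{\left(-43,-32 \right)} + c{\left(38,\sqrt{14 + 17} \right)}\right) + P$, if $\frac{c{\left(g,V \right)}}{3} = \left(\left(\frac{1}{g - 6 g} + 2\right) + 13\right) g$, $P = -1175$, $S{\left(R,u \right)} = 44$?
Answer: $\frac{2892}{5} \approx 578.4$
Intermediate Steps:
$c{\left(g,V \right)} = 3 g \left(15 - \frac{1}{5 g}\right)$ ($c{\left(g,V \right)} = 3 \left(\left(\frac{1}{g - 6 g} + 2\right) + 13\right) g = 3 \left(\left(\frac{1}{\left(-5\right) g} + 2\right) + 13\right) g = 3 \left(\left(- \frac{1}{5 g} + 2\right) + 13\right) g = 3 \left(\left(2 - \frac{1}{5 g}\right) + 13\right) g = 3 \left(15 - \frac{1}{5 g}\right) g = 3 g \left(15 - \frac{1}{5 g}\right)$)
$\left(S{\left(-43,-32 \right)} + c{\left(38,\sqrt{14 + 17} \right)}\right) + P = \left(44 + \left(- \frac{3}{5} + 45 \cdot 38\right)\right) - 1175 = \left(44 + \left(- \frac{3}{5} + 1710\right)\right) - 1175 = \left(44 + \frac{8547}{5}\right) - 1175 = \frac{8767}{5} - 1175 = \frac{2892}{5}$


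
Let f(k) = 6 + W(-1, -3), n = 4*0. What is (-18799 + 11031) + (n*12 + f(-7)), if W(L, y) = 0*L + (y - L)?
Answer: -7764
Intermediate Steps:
n = 0
W(L, y) = y - L (W(L, y) = 0 + (y - L) = y - L)
f(k) = 4 (f(k) = 6 + (-3 - 1*(-1)) = 6 + (-3 + 1) = 6 - 2 = 4)
(-18799 + 11031) + (n*12 + f(-7)) = (-18799 + 11031) + (0*12 + 4) = -7768 + (0 + 4) = -7768 + 4 = -7764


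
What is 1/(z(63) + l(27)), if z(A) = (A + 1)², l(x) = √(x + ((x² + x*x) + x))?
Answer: 512/2096963 - 3*√42/8387852 ≈ 0.00024184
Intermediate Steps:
l(x) = √(2*x + 2*x²) (l(x) = √(x + ((x² + x²) + x)) = √(x + (2*x² + x)) = √(x + (x + 2*x²)) = √(2*x + 2*x²))
z(A) = (1 + A)²
1/(z(63) + l(27)) = 1/((1 + 63)² + √2*√(27*(1 + 27))) = 1/(64² + √2*√(27*28)) = 1/(4096 + √2*√756) = 1/(4096 + √2*(6*√21)) = 1/(4096 + 6*√42)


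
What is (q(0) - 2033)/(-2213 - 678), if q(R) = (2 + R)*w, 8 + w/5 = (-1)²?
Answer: 2103/2891 ≈ 0.72743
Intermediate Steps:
w = -35 (w = -40 + 5*(-1)² = -40 + 5*1 = -40 + 5 = -35)
q(R) = -70 - 35*R (q(R) = (2 + R)*(-35) = -70 - 35*R)
(q(0) - 2033)/(-2213 - 678) = ((-70 - 35*0) - 2033)/(-2213 - 678) = ((-70 + 0) - 2033)/(-2891) = (-70 - 2033)*(-1/2891) = -2103*(-1/2891) = 2103/2891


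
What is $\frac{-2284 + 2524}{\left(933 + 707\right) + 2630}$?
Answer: $\frac{24}{427} \approx 0.056206$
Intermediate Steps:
$\frac{-2284 + 2524}{\left(933 + 707\right) + 2630} = \frac{240}{1640 + 2630} = \frac{240}{4270} = 240 \cdot \frac{1}{4270} = \frac{24}{427}$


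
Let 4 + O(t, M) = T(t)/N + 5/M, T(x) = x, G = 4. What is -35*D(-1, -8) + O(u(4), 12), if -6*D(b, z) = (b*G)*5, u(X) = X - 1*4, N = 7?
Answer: -481/4 ≈ -120.25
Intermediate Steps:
u(X) = -4 + X (u(X) = X - 4 = -4 + X)
O(t, M) = -4 + 5/M + t/7 (O(t, M) = -4 + (t/7 + 5/M) = -4 + (5/M + t/7) = -4 + 5/M + t/7)
D(b, z) = -10*b/3 (D(b, z) = -b*4*5/6 = -4*b*5/6 = -10*b/3)
-35*D(-1, -8) + O(u(4), 12) = -(-350)*(-1)/3 + (-4 + 5/12 + (-4 + 4)/7) = -35*10/3 + (-4 + 5*(1/12) + (⅐)*0) = -350/3 + (-4 + 5/12 + 0) = -350/3 - 43/12 = -481/4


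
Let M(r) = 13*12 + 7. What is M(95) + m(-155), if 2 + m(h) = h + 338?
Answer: 344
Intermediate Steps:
M(r) = 163 (M(r) = 156 + 7 = 163)
m(h) = 336 + h (m(h) = -2 + (h + 338) = -2 + (338 + h) = 336 + h)
M(95) + m(-155) = 163 + (336 - 155) = 163 + 181 = 344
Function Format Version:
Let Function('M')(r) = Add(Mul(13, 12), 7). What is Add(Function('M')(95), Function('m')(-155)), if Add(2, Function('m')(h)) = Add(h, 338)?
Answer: 344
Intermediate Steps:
Function('M')(r) = 163 (Function('M')(r) = Add(156, 7) = 163)
Function('m')(h) = Add(336, h) (Function('m')(h) = Add(-2, Add(h, 338)) = Add(-2, Add(338, h)) = Add(336, h))
Add(Function('M')(95), Function('m')(-155)) = Add(163, Add(336, -155)) = Add(163, 181) = 344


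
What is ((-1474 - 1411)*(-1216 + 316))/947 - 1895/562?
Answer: 1457438435/532214 ≈ 2738.4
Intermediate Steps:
((-1474 - 1411)*(-1216 + 316))/947 - 1895/562 = -2885*(-900)*(1/947) - 1895*1/562 = 2596500*(1/947) - 1895/562 = 2596500/947 - 1895/562 = 1457438435/532214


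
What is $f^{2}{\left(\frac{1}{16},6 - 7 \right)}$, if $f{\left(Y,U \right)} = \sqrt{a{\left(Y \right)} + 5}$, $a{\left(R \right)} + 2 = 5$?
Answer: $8$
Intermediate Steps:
$a{\left(R \right)} = 3$ ($a{\left(R \right)} = -2 + 5 = 3$)
$f{\left(Y,U \right)} = 2 \sqrt{2}$ ($f{\left(Y,U \right)} = \sqrt{3 + 5} = \sqrt{8} = 2 \sqrt{2}$)
$f^{2}{\left(\frac{1}{16},6 - 7 \right)} = \left(2 \sqrt{2}\right)^{2} = 8$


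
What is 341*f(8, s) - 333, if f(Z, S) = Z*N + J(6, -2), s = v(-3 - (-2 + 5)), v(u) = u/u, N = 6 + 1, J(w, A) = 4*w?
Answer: 26947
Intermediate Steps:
N = 7
v(u) = 1
s = 1
f(Z, S) = 24 + 7*Z (f(Z, S) = Z*7 + 4*6 = 7*Z + 24 = 24 + 7*Z)
341*f(8, s) - 333 = 341*(24 + 7*8) - 333 = 341*(24 + 56) - 333 = 341*80 - 333 = 27280 - 333 = 26947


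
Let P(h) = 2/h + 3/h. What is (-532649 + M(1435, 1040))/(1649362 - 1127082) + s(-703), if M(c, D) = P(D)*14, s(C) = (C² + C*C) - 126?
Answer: 53681119763551/54317120 ≈ 9.8829e+5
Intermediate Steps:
s(C) = -126 + 2*C² (s(C) = (C² + C²) - 126 = 2*C² - 126 = -126 + 2*C²)
P(h) = 5/h
M(c, D) = 70/D (M(c, D) = (5/D)*14 = 70/D)
(-532649 + M(1435, 1040))/(1649362 - 1127082) + s(-703) = (-532649 + 70/1040)/(1649362 - 1127082) + (-126 + 2*(-703)²) = (-532649 + 70*(1/1040))/522280 + (-126 + 2*494209) = (-532649 + 7/104)*(1/522280) + (-126 + 988418) = -55395489/104*1/522280 + 988292 = -55395489/54317120 + 988292 = 53681119763551/54317120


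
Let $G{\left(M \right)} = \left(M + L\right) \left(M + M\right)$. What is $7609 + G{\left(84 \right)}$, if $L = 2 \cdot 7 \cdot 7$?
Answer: $38185$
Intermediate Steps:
$L = 98$ ($L = 14 \cdot 7 = 98$)
$G{\left(M \right)} = 2 M \left(98 + M\right)$ ($G{\left(M \right)} = \left(M + 98\right) \left(M + M\right) = \left(98 + M\right) 2 M = 2 M \left(98 + M\right)$)
$7609 + G{\left(84 \right)} = 7609 + 2 \cdot 84 \left(98 + 84\right) = 7609 + 2 \cdot 84 \cdot 182 = 7609 + 30576 = 38185$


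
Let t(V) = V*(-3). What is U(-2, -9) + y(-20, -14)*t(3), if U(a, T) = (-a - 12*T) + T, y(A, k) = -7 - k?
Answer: 38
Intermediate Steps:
U(a, T) = -a - 11*T
t(V) = -3*V
U(-2, -9) + y(-20, -14)*t(3) = (-1*(-2) - 11*(-9)) + (-7 - 1*(-14))*(-3*3) = (2 + 99) + (-7 + 14)*(-9) = 101 + 7*(-9) = 101 - 63 = 38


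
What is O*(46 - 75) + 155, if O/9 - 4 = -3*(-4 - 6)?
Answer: -8719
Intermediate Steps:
O = 306 (O = 36 + 9*(-3*(-4 - 6)) = 36 + 9*(-3*(-10)) = 36 + 9*30 = 36 + 270 = 306)
O*(46 - 75) + 155 = 306*(46 - 75) + 155 = 306*(-29) + 155 = -8874 + 155 = -8719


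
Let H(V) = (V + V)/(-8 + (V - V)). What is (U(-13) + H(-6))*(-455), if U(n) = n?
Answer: 10465/2 ≈ 5232.5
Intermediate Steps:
H(V) = -V/4 (H(V) = (2*V)/(-8 + 0) = (2*V)/(-8) = (2*V)*(-⅛) = -V/4)
(U(-13) + H(-6))*(-455) = (-13 - ¼*(-6))*(-455) = (-13 + 3/2)*(-455) = -23/2*(-455) = 10465/2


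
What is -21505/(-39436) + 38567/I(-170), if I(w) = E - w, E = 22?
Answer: 381264293/1892928 ≈ 201.42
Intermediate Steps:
I(w) = 22 - w
-21505/(-39436) + 38567/I(-170) = -21505/(-39436) + 38567/(22 - 1*(-170)) = -21505*(-1/39436) + 38567/(22 + 170) = 21505/39436 + 38567/192 = 381264293/1892928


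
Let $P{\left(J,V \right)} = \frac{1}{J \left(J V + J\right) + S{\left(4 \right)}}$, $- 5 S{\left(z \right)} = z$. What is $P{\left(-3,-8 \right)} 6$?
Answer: $- \frac{30}{319} \approx -0.094044$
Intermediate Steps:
$S{\left(z \right)} = - \frac{z}{5}$
$P{\left(J,V \right)} = \frac{1}{- \frac{4}{5} + J \left(J + J V\right)}$ ($P{\left(J,V \right)} = \frac{1}{J \left(J V + J\right) - \frac{4}{5}} = \frac{1}{J \left(J + J V\right) - \frac{4}{5}} = \frac{1}{- \frac{4}{5} + J \left(J + J V\right)}$)
$P{\left(-3,-8 \right)} 6 = \frac{5}{-4 + 5 \left(-3\right)^{2} + 5 \left(-8\right) \left(-3\right)^{2}} \cdot 6 = \frac{5}{-4 + 5 \cdot 9 + 5 \left(-8\right) 9} \cdot 6 = \frac{5}{-4 + 45 - 360} \cdot 6 = \frac{5}{-319} \cdot 6 = 5 \left(- \frac{1}{319}\right) 6 = \left(- \frac{5}{319}\right) 6 = - \frac{30}{319}$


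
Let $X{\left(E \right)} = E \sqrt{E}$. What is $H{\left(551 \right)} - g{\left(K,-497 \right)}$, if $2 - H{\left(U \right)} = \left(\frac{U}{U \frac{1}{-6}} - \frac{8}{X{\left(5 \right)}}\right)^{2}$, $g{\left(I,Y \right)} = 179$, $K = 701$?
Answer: $- \frac{26689}{125} - \frac{96 \sqrt{5}}{25} \approx -222.1$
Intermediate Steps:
$X{\left(E \right)} = E^{\frac{3}{2}}$
$H{\left(U \right)} = 2 - \left(-6 - \frac{8 \sqrt{5}}{25}\right)^{2}$ ($H{\left(U \right)} = 2 - \left(\frac{U}{U \frac{1}{-6}} - \frac{8}{5^{\frac{3}{2}}}\right)^{2} = 2 - \left(\frac{U}{U \left(- \frac{1}{6}\right)} - \frac{8}{5 \sqrt{5}}\right)^{2} = 2 - \left(\frac{U}{\left(- \frac{1}{6}\right) U} - 8 \frac{\sqrt{5}}{25}\right)^{2} = 2 - \left(U \left(- \frac{6}{U}\right) - \frac{8 \sqrt{5}}{25}\right)^{2} = 2 - \left(-6 - \frac{8 \sqrt{5}}{25}\right)^{2}$)
$H{\left(551 \right)} - g{\left(K,-497 \right)} = \left(- \frac{4314}{125} - \frac{96 \sqrt{5}}{25}\right) - 179 = - \frac{26689}{125} - \frac{96 \sqrt{5}}{25}$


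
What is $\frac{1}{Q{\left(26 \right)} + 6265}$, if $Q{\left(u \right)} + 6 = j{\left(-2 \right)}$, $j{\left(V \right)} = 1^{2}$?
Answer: $\frac{1}{6260} \approx 0.00015974$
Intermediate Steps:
$j{\left(V \right)} = 1$
$Q{\left(u \right)} = -5$ ($Q{\left(u \right)} = -6 + 1 = -5$)
$\frac{1}{Q{\left(26 \right)} + 6265} = \frac{1}{-5 + 6265} = \frac{1}{6260}$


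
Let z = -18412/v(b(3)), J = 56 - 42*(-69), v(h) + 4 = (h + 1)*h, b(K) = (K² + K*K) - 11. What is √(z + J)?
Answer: √439387/13 ≈ 50.989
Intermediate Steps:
b(K) = -11 + 2*K² (b(K) = (K² + K²) - 11 = 2*K² - 11 = -11 + 2*K²)
v(h) = -4 + h*(1 + h) (v(h) = -4 + (h + 1)*h = -4 + (1 + h)*h = -4 + h*(1 + h))
J = 2954 (J = 56 + 2898 = 2954)
z = -4603/13 (z = -18412/(-4 + (-11 + 2*3²) + (-11 + 2*3²)²) = -18412/(-4 + (-11 + 2*9) + (-11 + 2*9)²) = -18412/(-4 + (-11 + 18) + (-11 + 18)²) = -18412/(-4 + 7 + 7²) = -18412/(-4 + 7 + 49) = -18412/52 = -18412*1/52 = -4603/13 ≈ -354.08)
√(z + J) = √(-4603/13 + 2954) = √(33799/13) = √439387/13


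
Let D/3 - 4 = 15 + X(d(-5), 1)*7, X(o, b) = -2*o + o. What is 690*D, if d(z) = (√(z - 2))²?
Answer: 140760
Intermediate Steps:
d(z) = -2 + z (d(z) = (√(-2 + z))² = -2 + z)
X(o, b) = -o
D = 204 (D = 12 + 3*(15 - (-2 - 5)*7) = 12 + 3*(15 - 1*(-7)*7) = 12 + 3*(15 + 7*7) = 12 + 3*(15 + 49) = 12 + 3*64 = 12 + 192 = 204)
690*D = 690*204 = 140760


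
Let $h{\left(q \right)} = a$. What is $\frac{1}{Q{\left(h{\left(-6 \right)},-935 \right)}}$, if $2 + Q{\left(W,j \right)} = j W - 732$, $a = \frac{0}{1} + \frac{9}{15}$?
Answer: $- \frac{1}{1295} \approx -0.0007722$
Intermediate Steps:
$a = \frac{3}{5}$ ($a = 0 \cdot 1 + 9 \cdot \frac{1}{15} = 0 + \frac{3}{5} = \frac{3}{5} \approx 0.6$)
$h{\left(q \right)} = \frac{3}{5}$
$Q{\left(W,j \right)} = -734 + W j$ ($Q{\left(W,j \right)} = -2 + \left(j W - 732\right) = -2 + \left(W j - 732\right) = -2 + \left(-732 + W j\right) = -734 + W j$)
$\frac{1}{Q{\left(h{\left(-6 \right)},-935 \right)}} = \frac{1}{-734 + \frac{3}{5} \left(-935\right)} = \frac{1}{-734 - 561} = \frac{1}{-1295} = - \frac{1}{1295}$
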